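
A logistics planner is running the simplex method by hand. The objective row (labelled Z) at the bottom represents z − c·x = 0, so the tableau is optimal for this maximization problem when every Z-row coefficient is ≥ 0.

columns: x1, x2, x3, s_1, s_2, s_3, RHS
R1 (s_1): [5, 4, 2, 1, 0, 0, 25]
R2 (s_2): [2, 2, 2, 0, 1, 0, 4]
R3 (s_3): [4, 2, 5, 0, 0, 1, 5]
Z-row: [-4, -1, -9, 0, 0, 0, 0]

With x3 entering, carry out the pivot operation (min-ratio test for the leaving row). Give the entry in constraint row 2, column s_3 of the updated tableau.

-2/5

Ratio test on column x3 — row 1: 25/2 = 25/2; row 2: 4/2 = 2; row 3: 5/5 = 1. Minimum is 1 at row 3 (s_3 leaves); pivot element 5.
Divide row 3 by 5; eliminate column x3 from the other rows.
Row 2 update in column s_3: 0 − 2·(1/5) = -2/5.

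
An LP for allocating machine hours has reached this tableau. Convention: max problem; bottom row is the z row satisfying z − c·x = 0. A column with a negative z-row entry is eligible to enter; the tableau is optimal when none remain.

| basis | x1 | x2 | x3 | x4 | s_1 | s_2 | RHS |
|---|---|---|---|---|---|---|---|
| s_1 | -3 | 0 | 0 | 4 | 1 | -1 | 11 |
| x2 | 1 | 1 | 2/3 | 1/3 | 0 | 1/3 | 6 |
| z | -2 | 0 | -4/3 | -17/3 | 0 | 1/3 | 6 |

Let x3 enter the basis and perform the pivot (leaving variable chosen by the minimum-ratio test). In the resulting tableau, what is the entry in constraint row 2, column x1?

3/2

Ratio test on column x3 — row 1: entry 0 ≤ 0; row 2: 6/(2/3) = 9. Minimum is 9 at row 2 (x2 leaves); pivot element 2/3.
Divide row 2 by 2/3; eliminate column x3 from the other rows.
In the new row 2, the x1 entry is the old entry divided by the pivot: 1/(2/3) = 3/2.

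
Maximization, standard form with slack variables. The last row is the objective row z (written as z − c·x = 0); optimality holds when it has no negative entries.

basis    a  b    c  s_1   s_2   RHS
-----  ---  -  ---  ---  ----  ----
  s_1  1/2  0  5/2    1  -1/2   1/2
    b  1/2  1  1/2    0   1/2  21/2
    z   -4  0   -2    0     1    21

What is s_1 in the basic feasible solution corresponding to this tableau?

s_1 is basic (row 1); its value is the RHS of that row, 1/2.

1/2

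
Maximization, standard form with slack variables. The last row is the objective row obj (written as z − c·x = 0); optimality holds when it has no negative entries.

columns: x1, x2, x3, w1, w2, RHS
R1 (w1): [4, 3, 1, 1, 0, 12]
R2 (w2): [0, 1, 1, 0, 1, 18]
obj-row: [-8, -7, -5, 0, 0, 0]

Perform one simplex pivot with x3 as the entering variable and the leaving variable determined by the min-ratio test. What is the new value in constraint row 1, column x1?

Ratio test on column x3 — row 1: 12/1 = 12; row 2: 18/1 = 18. Minimum is 12 at row 1 (w1 leaves); pivot element 1.
Divide row 1 by 1; eliminate column x3 from the other rows.
In the new row 1, the x1 entry is the old entry divided by the pivot: 4/1 = 4.

4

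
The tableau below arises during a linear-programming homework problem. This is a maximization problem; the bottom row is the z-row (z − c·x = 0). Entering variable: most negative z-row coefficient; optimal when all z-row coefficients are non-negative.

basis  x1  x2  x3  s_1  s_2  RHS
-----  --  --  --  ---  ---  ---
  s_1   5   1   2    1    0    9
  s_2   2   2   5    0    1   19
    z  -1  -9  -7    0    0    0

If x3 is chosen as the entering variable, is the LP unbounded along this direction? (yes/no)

Column x3 has positive entries in row(s) 1, 2, so the ratio test bounds it — not unbounded.

no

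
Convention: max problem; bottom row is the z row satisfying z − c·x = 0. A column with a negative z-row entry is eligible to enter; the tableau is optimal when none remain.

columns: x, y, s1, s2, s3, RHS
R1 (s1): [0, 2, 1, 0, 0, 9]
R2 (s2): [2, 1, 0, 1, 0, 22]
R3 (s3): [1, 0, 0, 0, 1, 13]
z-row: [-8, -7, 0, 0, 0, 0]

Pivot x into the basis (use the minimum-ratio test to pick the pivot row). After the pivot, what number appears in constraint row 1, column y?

2

Ratio test on column x — row 1: entry 0 ≤ 0; row 2: 22/2 = 11; row 3: 13/1 = 13. Minimum is 11 at row 2 (s2 leaves); pivot element 2.
Divide row 2 by 2; eliminate column x from the other rows.
Row 1 update in column y: 2 − 0·(1/2) = 2.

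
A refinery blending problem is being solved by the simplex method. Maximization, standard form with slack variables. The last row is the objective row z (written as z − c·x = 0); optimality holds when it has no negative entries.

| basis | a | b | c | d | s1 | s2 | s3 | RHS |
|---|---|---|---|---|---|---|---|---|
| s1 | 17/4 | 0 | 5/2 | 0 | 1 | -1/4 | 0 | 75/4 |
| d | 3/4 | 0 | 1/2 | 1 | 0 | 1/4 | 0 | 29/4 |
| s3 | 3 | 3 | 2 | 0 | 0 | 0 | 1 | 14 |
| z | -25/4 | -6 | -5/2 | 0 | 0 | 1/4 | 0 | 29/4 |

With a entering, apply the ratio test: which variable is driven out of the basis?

Column a entries and ratios — s1: (75/4)/(17/4) = 75/17; d: (29/4)/(3/4) = 29/3; s3: 14/3 = 14/3.
Smallest ratio is 75/17 in the row of s1, so s1 leaves.

s1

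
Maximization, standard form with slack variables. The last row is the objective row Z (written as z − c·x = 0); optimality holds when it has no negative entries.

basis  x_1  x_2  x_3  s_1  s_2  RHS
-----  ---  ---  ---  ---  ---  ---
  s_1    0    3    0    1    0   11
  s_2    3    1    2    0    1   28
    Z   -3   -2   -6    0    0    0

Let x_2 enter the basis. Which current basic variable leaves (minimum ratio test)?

s_1

Column x_2 entries and ratios — s_1: 11/3 = 11/3; s_2: 28/1 = 28.
Smallest ratio is 11/3 in the row of s_1, so s_1 leaves.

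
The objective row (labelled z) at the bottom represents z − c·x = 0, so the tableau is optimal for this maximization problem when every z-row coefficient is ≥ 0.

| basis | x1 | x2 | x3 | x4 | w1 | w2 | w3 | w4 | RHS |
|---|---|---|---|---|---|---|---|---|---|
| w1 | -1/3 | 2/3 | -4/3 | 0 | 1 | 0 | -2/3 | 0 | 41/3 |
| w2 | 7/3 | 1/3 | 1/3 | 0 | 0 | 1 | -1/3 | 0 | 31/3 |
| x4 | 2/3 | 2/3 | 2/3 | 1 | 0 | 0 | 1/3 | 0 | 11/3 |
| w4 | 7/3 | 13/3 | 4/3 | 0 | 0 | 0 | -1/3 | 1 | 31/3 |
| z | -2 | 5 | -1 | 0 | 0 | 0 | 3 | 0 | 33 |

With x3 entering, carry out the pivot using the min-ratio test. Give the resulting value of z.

77/2

Ratio test on column x3 — row 1: entry -4/3 ≤ 0; row 2: (31/3)/(1/3) = 31; row 3: (11/3)/(2/3) = 11/2; row 4: (31/3)/(4/3) = 31/4. Minimum is 11/2 at row 3 (x4 leaves); pivot element 2/3.
Pivot on row 3; the z-row RHS becomes 33 − (-1)·(11/2) = 77/2.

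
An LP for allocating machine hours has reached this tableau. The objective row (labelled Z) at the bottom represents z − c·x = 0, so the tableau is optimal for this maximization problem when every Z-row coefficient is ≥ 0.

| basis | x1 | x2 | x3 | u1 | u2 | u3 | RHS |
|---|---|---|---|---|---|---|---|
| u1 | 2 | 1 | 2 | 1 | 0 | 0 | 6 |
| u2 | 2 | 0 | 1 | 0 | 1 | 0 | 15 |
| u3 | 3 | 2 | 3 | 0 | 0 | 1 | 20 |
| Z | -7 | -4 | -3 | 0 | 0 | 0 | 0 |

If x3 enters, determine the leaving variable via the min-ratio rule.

Column x3 entries and ratios — u1: 6/2 = 3; u2: 15/1 = 15; u3: 20/3 = 20/3.
Smallest ratio is 3 in the row of u1, so u1 leaves.

u1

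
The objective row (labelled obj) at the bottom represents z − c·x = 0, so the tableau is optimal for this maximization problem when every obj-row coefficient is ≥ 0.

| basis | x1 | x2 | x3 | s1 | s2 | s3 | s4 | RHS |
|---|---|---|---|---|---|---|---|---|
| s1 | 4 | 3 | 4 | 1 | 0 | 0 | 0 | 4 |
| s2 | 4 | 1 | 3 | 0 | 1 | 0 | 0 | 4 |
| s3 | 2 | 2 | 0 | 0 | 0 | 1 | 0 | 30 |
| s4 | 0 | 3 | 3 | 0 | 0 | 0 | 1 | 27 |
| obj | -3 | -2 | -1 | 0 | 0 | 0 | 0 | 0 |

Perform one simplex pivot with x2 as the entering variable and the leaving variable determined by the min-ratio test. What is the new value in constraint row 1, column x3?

4/3

Ratio test on column x2 — row 1: 4/3 = 4/3; row 2: 4/1 = 4; row 3: 30/2 = 15; row 4: 27/3 = 9. Minimum is 4/3 at row 1 (s1 leaves); pivot element 3.
Divide row 1 by 3; eliminate column x2 from the other rows.
In the new row 1, the x3 entry is the old entry divided by the pivot: 4/3 = 4/3.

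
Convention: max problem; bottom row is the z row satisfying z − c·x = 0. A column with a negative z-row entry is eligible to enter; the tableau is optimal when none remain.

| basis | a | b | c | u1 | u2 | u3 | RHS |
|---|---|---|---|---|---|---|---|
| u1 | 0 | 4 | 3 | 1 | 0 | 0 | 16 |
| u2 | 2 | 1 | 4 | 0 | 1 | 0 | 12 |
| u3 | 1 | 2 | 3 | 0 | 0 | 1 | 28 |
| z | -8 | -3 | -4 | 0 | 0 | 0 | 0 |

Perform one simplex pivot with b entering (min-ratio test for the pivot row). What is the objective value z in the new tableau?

Ratio test on column b — row 1: 16/4 = 4; row 2: 12/1 = 12; row 3: 28/2 = 14. Minimum is 4 at row 1 (u1 leaves); pivot element 4.
Pivot on row 1; the z-row RHS becomes 0 − (-3)·4 = 12.

12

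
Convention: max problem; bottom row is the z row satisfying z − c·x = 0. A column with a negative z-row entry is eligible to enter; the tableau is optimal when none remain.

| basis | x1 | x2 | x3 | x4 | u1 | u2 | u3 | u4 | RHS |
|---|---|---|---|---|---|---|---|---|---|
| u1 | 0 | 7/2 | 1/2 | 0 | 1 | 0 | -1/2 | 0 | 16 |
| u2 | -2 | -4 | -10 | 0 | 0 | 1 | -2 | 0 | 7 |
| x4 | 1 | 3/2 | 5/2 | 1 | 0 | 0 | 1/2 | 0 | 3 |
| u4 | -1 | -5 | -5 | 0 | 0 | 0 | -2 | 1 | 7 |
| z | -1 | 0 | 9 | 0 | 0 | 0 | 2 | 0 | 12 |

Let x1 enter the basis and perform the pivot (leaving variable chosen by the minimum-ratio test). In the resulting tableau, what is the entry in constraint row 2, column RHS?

13

Ratio test on column x1 — row 1: entry 0 ≤ 0; row 2: entry -2 ≤ 0; row 3: 3/1 = 3; row 4: entry -1 ≤ 0. Minimum is 3 at row 3 (x4 leaves); pivot element 1.
Divide row 3 by 1; eliminate column x1 from the other rows.
Row 2 update in column RHS: 7 − (-2)·3 = 13.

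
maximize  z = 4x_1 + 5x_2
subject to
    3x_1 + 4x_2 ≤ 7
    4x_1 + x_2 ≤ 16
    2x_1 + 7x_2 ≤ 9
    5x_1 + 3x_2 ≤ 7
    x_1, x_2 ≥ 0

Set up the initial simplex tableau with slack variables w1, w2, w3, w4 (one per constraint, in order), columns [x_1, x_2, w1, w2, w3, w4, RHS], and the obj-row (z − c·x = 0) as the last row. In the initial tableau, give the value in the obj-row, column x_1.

-4

The obj-row carries the negated objective coefficients: the x_1 entry is -4.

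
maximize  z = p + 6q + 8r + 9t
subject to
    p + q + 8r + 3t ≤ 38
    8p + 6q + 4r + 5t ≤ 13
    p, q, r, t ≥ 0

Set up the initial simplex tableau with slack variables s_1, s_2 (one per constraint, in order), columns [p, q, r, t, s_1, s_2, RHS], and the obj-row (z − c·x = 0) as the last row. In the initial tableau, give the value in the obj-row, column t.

The obj-row carries the negated objective coefficients: the t entry is -9.

-9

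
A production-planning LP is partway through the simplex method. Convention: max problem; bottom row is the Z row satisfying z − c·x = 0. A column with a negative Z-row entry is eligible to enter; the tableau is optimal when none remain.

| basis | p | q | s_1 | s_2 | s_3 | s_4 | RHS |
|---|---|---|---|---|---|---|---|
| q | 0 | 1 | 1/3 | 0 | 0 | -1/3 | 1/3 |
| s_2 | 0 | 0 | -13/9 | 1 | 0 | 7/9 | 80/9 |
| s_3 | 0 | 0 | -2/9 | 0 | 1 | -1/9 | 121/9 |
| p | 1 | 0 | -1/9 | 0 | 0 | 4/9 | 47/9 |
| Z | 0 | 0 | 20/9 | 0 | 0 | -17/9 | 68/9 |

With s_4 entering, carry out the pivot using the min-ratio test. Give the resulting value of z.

204/7

Ratio test on column s_4 — row 1: entry -1/3 ≤ 0; row 2: (80/9)/(7/9) = 80/7; row 3: entry -1/9 ≤ 0; row 4: (47/9)/(4/9) = 47/4. Minimum is 80/7 at row 2 (s_2 leaves); pivot element 7/9.
Pivot on row 2; the Z-row RHS becomes 68/9 − (-17/9)·(80/7) = 204/7.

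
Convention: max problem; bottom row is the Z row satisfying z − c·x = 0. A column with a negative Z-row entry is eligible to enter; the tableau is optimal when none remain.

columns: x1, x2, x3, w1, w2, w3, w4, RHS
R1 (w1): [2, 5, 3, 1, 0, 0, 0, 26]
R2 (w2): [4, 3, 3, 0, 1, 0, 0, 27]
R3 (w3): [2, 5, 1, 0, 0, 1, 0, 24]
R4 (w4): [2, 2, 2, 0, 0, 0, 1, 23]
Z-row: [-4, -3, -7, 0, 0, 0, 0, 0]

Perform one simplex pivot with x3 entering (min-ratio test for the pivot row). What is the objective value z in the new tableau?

Ratio test on column x3 — row 1: 26/3 = 26/3; row 2: 27/3 = 9; row 3: 24/1 = 24; row 4: 23/2 = 23/2. Minimum is 26/3 at row 1 (w1 leaves); pivot element 3.
Pivot on row 1; the Z-row RHS becomes 0 − (-7)·(26/3) = 182/3.

182/3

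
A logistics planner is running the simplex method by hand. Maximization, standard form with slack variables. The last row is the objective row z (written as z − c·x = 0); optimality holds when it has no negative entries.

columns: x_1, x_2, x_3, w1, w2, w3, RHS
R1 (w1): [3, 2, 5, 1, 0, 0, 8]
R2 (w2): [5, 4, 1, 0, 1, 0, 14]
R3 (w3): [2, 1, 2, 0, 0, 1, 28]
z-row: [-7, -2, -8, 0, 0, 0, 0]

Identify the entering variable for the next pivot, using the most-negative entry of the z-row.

x_3

Negative z-row entries: x_1: -7, x_2: -2, x_3: -8.
The most negative is -8 in column x_3, so x_3 enters.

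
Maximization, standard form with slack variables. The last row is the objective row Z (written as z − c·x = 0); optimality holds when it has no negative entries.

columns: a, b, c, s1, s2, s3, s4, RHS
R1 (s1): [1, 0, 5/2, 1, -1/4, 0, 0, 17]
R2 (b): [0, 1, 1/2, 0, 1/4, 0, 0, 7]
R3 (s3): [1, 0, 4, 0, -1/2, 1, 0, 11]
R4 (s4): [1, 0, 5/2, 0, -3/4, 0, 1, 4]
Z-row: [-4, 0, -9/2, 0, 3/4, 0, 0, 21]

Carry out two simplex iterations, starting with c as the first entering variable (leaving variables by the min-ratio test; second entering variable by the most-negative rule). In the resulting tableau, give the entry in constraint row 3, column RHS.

7

Ratio test on column c — row 1: 17/(5/2) = 34/5; row 2: 7/(1/2) = 14; row 3: 11/4 = 11/4; row 4: 4/(5/2) = 8/5. Minimum is 8/5 at row 4 (s4 leaves); pivot element 5/2.
Divide row 4 by 5/2; eliminate column c from the other rows.
Second iteration: most negative Z-row entry is -11/5 in column a, so a enters.
Ratio test on column a — row 1: entry 0 ≤ 0; row 2: entry -1/5 ≤ 0; row 3: entry -3/5 ≤ 0; row 4: (8/5)/(2/5) = 4. Minimum is 4 at row 4 (c leaves); pivot element 2/5.
Divide row 4 by 2/5; eliminate column a from the other rows.
After both pivots, the entry at constraint row 3, column RHS is 7.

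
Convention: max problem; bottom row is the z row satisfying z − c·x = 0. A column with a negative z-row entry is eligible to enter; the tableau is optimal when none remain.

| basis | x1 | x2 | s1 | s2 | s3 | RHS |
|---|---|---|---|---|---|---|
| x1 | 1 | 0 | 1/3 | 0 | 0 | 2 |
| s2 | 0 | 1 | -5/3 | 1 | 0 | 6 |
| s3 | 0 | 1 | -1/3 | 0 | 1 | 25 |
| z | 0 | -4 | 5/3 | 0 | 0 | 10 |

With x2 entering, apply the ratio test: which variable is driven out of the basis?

Column x2 entries and ratios — x1: 0 ≤ 0, skip; s2: 6/1 = 6; s3: 25/1 = 25.
Smallest ratio is 6 in the row of s2, so s2 leaves.

s2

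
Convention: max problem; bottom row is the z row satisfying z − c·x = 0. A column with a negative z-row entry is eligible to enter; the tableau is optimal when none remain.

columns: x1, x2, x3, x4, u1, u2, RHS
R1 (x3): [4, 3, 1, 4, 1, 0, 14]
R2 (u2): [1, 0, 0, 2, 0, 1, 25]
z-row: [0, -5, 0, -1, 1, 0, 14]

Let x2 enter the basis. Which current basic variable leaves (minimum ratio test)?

x3

Column x2 entries and ratios — x3: 14/3 = 14/3; u2: 0 ≤ 0, skip.
Smallest ratio is 14/3 in the row of x3, so x3 leaves.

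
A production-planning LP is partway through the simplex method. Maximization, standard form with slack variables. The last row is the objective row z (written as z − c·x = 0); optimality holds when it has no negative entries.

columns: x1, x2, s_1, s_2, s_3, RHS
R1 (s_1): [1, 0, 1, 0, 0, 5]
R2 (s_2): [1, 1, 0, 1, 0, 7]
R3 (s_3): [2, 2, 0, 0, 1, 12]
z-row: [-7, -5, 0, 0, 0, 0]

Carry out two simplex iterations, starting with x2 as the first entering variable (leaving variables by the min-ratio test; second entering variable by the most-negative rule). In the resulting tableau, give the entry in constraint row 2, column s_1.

Ratio test on column x2 — row 1: entry 0 ≤ 0; row 2: 7/1 = 7; row 3: 12/2 = 6. Minimum is 6 at row 3 (s_3 leaves); pivot element 2.
Divide row 3 by 2; eliminate column x2 from the other rows.
Second iteration: most negative z-row entry is -2 in column x1, so x1 enters.
Ratio test on column x1 — row 1: 5/1 = 5; row 2: entry 0 ≤ 0; row 3: 6/1 = 6. Minimum is 5 at row 1 (s_1 leaves); pivot element 1.
Divide row 1 by 1; eliminate column x1 from the other rows.
After both pivots, the entry at constraint row 2, column s_1 is 0.

0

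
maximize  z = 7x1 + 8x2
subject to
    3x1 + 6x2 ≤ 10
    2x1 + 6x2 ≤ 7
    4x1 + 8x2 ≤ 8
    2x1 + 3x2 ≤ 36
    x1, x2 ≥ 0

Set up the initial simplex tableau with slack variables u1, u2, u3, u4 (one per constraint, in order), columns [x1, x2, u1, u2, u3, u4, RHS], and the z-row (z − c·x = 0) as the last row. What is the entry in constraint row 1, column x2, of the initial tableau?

6

Constraint 1 has coefficient 6 on x2.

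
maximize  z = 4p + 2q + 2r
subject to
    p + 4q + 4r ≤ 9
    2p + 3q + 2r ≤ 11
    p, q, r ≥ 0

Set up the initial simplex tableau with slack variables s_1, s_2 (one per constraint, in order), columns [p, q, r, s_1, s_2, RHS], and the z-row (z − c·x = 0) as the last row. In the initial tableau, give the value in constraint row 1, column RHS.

9

The RHS of constraint 1 is b_1 = 9.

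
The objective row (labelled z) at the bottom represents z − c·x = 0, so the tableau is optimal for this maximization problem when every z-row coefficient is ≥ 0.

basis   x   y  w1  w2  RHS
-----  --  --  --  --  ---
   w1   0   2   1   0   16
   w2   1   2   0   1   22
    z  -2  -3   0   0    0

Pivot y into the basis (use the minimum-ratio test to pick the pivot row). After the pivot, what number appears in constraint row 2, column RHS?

Ratio test on column y — row 1: 16/2 = 8; row 2: 22/2 = 11. Minimum is 8 at row 1 (w1 leaves); pivot element 2.
Divide row 1 by 2; eliminate column y from the other rows.
Row 2 update in column RHS: 22 − 2·8 = 6.

6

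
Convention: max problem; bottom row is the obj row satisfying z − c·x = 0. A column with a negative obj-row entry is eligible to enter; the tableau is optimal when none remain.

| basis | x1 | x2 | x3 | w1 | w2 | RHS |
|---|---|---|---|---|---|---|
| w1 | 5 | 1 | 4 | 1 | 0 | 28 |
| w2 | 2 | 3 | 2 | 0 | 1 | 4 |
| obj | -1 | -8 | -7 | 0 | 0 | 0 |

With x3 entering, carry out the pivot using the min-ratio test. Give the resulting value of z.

14

Ratio test on column x3 — row 1: 28/4 = 7; row 2: 4/2 = 2. Minimum is 2 at row 2 (w2 leaves); pivot element 2.
Pivot on row 2; the obj-row RHS becomes 0 − (-7)·2 = 14.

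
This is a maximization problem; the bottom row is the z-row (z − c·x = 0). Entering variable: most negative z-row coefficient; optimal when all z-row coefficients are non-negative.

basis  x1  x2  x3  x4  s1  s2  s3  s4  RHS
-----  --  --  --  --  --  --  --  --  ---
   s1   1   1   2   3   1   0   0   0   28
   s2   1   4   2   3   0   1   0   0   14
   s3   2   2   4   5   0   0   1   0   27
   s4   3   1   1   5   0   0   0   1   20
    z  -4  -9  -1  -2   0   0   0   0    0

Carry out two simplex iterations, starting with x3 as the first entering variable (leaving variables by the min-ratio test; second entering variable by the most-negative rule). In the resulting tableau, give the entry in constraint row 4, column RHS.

79/6

Ratio test on column x3 — row 1: 28/2 = 14; row 2: 14/2 = 7; row 3: 27/4 = 27/4; row 4: 20/1 = 20. Minimum is 27/4 at row 3 (s3 leaves); pivot element 4.
Divide row 3 by 4; eliminate column x3 from the other rows.
Second iteration: most negative z-row entry is -17/2 in column x2, so x2 enters.
Ratio test on column x2 — row 1: entry 0 ≤ 0; row 2: (1/2)/3 = 1/6; row 3: (27/4)/(1/2) = 27/2; row 4: (53/4)/(1/2) = 53/2. Minimum is 1/6 at row 2 (s2 leaves); pivot element 3.
Divide row 2 by 3; eliminate column x2 from the other rows.
After both pivots, the entry at constraint row 4, column RHS is 79/6.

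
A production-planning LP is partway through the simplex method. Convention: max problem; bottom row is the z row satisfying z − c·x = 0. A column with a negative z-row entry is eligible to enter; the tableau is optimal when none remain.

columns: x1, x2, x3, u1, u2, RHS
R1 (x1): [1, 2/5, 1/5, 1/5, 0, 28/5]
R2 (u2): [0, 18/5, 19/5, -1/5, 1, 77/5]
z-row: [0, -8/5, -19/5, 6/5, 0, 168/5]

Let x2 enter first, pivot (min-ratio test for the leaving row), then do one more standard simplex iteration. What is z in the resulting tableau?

Ratio test on column x2 — row 1: (28/5)/(2/5) = 14; row 2: (77/5)/(18/5) = 77/18. Minimum is 77/18 at row 2 (u2 leaves); pivot element 18/5.
Pivot on row 2; the z-row RHS becomes 168/5 − (-8/5)·(77/18) = 364/9.
Next entering variable (most negative z-row entry -19/9): x3.
Ratio test on column x3 — row 1: entry -2/9 ≤ 0; row 2: (77/18)/(19/18) = 77/19. Minimum is 77/19 at row 2 (x2 leaves); pivot element 19/18.
After the second pivot the z-row RHS is 364/9 − (-19/9)·(77/19) = 49.

49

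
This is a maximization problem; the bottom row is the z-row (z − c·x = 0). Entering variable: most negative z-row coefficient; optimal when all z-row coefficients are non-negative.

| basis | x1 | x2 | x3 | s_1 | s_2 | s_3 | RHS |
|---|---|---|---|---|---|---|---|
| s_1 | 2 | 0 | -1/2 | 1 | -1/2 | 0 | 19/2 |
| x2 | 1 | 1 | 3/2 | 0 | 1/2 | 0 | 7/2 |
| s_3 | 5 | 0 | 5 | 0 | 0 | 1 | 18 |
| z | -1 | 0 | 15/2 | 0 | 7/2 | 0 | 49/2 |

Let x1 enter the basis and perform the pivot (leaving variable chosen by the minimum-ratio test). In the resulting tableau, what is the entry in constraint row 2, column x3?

Ratio test on column x1 — row 1: (19/2)/2 = 19/4; row 2: (7/2)/1 = 7/2; row 3: 18/5 = 18/5. Minimum is 7/2 at row 2 (x2 leaves); pivot element 1.
Divide row 2 by 1; eliminate column x1 from the other rows.
In the new row 2, the x3 entry is the old entry divided by the pivot: (3/2)/1 = 3/2.

3/2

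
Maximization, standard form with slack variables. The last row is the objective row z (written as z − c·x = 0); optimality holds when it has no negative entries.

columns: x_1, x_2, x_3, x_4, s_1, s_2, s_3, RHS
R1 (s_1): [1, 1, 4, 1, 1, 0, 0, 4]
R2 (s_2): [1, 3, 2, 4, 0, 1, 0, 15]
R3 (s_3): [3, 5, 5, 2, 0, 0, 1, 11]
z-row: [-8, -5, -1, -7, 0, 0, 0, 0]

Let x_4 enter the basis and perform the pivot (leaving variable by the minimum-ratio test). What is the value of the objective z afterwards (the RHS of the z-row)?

105/4

Ratio test on column x_4 — row 1: 4/1 = 4; row 2: 15/4 = 15/4; row 3: 11/2 = 11/2. Minimum is 15/4 at row 2 (s_2 leaves); pivot element 4.
Pivot on row 2; the z-row RHS becomes 0 − (-7)·(15/4) = 105/4.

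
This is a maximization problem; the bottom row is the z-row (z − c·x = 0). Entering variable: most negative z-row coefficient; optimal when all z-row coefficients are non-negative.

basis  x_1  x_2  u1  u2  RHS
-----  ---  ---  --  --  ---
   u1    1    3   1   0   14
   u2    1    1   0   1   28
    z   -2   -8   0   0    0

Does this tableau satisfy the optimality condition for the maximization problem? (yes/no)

no

The z-row has a negative entry -8 in column x_2, so it is not optimal.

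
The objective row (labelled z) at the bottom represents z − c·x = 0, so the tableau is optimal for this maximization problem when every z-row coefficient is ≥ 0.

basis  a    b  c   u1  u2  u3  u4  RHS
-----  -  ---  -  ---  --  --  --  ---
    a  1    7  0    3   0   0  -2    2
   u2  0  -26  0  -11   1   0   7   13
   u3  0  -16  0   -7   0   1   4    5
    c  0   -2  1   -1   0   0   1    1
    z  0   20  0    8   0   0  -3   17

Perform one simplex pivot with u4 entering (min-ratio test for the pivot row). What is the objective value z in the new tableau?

20

Ratio test on column u4 — row 1: entry -2 ≤ 0; row 2: 13/7 = 13/7; row 3: 5/4 = 5/4; row 4: 1/1 = 1. Minimum is 1 at row 4 (c leaves); pivot element 1.
Pivot on row 4; the z-row RHS becomes 17 − (-3)·1 = 20.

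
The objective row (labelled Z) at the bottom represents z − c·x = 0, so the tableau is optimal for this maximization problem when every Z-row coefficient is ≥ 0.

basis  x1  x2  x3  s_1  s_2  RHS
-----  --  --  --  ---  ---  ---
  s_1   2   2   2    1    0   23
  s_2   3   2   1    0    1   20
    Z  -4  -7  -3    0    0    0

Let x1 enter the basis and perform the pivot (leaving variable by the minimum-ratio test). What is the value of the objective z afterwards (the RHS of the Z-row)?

80/3

Ratio test on column x1 — row 1: 23/2 = 23/2; row 2: 20/3 = 20/3. Minimum is 20/3 at row 2 (s_2 leaves); pivot element 3.
Pivot on row 2; the Z-row RHS becomes 0 − (-4)·(20/3) = 80/3.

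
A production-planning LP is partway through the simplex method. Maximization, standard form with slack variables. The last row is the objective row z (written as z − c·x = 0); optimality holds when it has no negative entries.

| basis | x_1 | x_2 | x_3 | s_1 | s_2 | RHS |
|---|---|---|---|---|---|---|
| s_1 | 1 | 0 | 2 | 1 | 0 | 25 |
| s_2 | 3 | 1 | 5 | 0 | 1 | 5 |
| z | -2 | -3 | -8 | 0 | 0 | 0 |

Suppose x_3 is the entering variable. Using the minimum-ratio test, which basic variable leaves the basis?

Column x_3 entries and ratios — s_1: 25/2 = 25/2; s_2: 5/5 = 1.
Smallest ratio is 1 in the row of s_2, so s_2 leaves.

s_2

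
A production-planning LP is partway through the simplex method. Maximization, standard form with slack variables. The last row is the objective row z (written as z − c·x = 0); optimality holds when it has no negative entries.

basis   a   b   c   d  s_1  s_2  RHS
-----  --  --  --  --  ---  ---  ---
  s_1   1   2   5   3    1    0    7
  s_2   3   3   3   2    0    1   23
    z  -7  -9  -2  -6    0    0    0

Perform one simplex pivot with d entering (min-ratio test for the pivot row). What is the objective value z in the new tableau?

Ratio test on column d — row 1: 7/3 = 7/3; row 2: 23/2 = 23/2. Minimum is 7/3 at row 1 (s_1 leaves); pivot element 3.
Pivot on row 1; the z-row RHS becomes 0 − (-6)·(7/3) = 14.

14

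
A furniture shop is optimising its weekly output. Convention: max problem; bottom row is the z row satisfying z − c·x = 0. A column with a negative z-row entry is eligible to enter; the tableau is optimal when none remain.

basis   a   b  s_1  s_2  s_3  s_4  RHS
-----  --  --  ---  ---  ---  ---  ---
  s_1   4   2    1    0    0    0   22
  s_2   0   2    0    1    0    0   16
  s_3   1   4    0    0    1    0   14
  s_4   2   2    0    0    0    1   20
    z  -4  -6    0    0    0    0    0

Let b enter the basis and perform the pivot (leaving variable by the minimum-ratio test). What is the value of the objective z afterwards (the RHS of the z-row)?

21

Ratio test on column b — row 1: 22/2 = 11; row 2: 16/2 = 8; row 3: 14/4 = 7/2; row 4: 20/2 = 10. Minimum is 7/2 at row 3 (s_3 leaves); pivot element 4.
Pivot on row 3; the z-row RHS becomes 0 − (-6)·(7/2) = 21.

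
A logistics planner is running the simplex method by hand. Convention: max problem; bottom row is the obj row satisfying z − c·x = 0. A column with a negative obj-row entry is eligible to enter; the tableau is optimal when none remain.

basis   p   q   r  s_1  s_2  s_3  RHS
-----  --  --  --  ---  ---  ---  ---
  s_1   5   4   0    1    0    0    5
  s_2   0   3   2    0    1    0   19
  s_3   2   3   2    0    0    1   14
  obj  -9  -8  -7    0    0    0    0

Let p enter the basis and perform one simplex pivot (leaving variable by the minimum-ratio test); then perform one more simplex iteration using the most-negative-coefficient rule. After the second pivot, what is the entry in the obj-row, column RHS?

51

Ratio test on column p — row 1: 5/5 = 1; row 2: entry 0 ≤ 0; row 3: 14/2 = 7. Minimum is 1 at row 1 (s_1 leaves); pivot element 5.
Divide row 1 by 5; eliminate column p from the other rows.
Second iteration: most negative obj-row entry is -7 in column r, so r enters.
Ratio test on column r — row 1: entry 0 ≤ 0; row 2: 19/2 = 19/2; row 3: 12/2 = 6. Minimum is 6 at row 3 (s_3 leaves); pivot element 2.
Divide row 3 by 2; eliminate column r from the other rows.
After both pivots, the entry at the obj-row, column RHS is 51.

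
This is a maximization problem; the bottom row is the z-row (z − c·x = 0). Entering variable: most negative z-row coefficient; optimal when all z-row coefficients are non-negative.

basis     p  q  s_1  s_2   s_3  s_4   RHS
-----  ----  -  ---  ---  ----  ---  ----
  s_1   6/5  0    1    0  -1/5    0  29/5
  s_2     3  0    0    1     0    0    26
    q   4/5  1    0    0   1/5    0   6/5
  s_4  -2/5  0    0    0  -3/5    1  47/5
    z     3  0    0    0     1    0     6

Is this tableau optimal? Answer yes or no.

Every z-row coefficient is ≥ 0, so the tableau is optimal.

yes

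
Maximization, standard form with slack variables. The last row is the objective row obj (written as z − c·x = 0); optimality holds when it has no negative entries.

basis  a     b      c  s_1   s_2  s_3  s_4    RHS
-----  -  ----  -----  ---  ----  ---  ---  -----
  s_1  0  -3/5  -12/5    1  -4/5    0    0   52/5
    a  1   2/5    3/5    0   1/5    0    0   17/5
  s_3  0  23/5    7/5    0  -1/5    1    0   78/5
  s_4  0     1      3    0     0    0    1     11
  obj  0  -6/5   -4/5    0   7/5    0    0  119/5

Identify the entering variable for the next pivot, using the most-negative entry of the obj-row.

b

Negative obj-row entries: b: -6/5, c: -4/5.
The most negative is -6/5 in column b, so b enters.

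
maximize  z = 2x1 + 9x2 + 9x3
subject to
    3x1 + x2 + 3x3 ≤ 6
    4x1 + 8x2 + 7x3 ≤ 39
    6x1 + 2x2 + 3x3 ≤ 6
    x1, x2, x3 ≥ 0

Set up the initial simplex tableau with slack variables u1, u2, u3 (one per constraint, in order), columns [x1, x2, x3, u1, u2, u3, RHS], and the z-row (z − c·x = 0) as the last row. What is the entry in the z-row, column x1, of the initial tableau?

The z-row carries the negated objective coefficients: the x1 entry is -2.

-2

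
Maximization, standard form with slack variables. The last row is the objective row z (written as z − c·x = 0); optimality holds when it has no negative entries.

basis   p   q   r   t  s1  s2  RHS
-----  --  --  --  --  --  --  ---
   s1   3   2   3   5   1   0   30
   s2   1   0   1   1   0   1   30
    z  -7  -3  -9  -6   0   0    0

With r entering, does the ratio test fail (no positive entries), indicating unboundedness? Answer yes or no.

no

Column r has positive entries in row(s) 1, 2, so the ratio test bounds it — not unbounded.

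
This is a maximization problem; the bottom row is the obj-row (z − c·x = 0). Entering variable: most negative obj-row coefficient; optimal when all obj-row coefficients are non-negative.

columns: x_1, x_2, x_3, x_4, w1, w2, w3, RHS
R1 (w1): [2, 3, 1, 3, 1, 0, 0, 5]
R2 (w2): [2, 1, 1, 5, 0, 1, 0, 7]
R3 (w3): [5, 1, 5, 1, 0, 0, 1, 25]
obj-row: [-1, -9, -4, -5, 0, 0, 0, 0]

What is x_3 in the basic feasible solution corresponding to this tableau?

x_3 is not in the basis, so in the current basic feasible solution x_3 = 0.

0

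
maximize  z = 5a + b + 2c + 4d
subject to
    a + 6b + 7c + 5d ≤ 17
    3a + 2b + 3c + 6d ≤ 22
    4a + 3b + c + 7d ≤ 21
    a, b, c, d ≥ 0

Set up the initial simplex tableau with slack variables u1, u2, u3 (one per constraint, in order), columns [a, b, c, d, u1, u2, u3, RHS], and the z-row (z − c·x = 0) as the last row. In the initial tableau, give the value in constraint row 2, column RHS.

22

The RHS of constraint 2 is b_2 = 22.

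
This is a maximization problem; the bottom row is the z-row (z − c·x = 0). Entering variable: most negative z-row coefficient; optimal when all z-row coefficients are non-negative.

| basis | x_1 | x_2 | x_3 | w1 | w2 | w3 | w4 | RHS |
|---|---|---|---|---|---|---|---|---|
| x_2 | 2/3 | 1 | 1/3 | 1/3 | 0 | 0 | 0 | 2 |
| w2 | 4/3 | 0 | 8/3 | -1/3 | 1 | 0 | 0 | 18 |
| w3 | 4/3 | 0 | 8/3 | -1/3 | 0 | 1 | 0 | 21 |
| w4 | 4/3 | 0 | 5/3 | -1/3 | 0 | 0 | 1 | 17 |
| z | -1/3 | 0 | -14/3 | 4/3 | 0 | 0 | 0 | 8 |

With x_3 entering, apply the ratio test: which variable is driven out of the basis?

Column x_3 entries and ratios — x_2: 2/(1/3) = 6; w2: 18/(8/3) = 27/4; w3: 21/(8/3) = 63/8; w4: 17/(5/3) = 51/5.
Smallest ratio is 6 in the row of x_2, so x_2 leaves.

x_2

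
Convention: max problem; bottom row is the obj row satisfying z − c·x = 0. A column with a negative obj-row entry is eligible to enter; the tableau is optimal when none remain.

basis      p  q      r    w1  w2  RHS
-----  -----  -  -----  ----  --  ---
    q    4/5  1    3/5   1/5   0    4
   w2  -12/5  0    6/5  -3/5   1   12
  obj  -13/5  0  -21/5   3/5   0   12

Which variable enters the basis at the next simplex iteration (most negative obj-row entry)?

Negative obj-row entries: p: -13/5, r: -21/5.
The most negative is -21/5 in column r, so r enters.

r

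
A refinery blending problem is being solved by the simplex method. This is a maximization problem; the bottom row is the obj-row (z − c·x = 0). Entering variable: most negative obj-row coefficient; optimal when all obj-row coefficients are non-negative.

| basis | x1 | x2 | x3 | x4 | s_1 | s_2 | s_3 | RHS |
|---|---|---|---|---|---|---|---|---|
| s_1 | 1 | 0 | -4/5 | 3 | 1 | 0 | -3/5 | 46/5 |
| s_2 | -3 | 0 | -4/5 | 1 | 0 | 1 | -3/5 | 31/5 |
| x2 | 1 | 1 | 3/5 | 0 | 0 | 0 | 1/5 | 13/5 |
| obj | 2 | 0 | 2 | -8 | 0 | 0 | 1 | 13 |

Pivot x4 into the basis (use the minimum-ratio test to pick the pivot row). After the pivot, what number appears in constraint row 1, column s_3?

Ratio test on column x4 — row 1: (46/5)/3 = 46/15; row 2: (31/5)/1 = 31/5; row 3: entry 0 ≤ 0. Minimum is 46/15 at row 1 (s_1 leaves); pivot element 3.
Divide row 1 by 3; eliminate column x4 from the other rows.
In the new row 1, the s_3 entry is the old entry divided by the pivot: (-3/5)/3 = -1/5.

-1/5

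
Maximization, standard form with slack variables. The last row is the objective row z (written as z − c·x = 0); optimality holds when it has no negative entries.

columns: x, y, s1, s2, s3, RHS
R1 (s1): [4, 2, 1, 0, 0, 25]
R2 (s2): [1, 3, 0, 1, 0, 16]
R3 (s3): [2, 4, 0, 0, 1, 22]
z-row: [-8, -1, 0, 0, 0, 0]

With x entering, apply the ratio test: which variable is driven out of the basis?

s1

Column x entries and ratios — s1: 25/4 = 25/4; s2: 16/1 = 16; s3: 22/2 = 11.
Smallest ratio is 25/4 in the row of s1, so s1 leaves.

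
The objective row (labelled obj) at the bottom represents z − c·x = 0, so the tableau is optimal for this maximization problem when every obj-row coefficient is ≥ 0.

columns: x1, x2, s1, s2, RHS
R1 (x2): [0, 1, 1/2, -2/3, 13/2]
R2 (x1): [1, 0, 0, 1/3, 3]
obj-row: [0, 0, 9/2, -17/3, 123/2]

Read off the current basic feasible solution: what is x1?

x1 is basic (row 2); its value is the RHS of that row, 3.

3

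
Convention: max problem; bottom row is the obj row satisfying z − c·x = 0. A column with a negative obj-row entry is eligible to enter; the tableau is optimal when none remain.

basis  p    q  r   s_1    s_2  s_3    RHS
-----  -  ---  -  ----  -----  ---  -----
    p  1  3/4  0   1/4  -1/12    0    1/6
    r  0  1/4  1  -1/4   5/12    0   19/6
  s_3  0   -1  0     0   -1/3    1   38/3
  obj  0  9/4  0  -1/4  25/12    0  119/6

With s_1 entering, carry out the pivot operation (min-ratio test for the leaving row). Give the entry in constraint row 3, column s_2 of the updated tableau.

Ratio test on column s_1 — row 1: (1/6)/(1/4) = 2/3; row 2: entry -1/4 ≤ 0; row 3: entry 0 ≤ 0. Minimum is 2/3 at row 1 (p leaves); pivot element 1/4.
Divide row 1 by 1/4; eliminate column s_1 from the other rows.
Row 3 update in column s_2: -1/3 − 0·(-1/3) = -1/3.

-1/3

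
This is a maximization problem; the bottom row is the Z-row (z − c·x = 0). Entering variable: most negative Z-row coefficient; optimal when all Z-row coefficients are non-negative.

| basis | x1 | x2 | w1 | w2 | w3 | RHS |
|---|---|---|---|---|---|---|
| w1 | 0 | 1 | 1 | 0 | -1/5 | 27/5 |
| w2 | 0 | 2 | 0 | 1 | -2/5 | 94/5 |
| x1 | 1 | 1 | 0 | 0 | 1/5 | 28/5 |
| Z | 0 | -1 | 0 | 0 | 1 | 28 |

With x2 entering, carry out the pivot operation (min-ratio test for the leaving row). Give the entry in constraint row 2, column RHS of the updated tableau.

8

Ratio test on column x2 — row 1: (27/5)/1 = 27/5; row 2: (94/5)/2 = 47/5; row 3: (28/5)/1 = 28/5. Minimum is 27/5 at row 1 (w1 leaves); pivot element 1.
Divide row 1 by 1; eliminate column x2 from the other rows.
Row 2 update in column RHS: 94/5 − 2·(27/5) = 8.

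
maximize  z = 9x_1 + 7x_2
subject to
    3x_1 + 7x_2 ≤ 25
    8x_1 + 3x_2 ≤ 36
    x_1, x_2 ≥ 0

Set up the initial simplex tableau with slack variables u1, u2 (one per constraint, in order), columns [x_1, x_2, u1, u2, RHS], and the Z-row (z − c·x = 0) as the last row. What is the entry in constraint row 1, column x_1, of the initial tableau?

3

Constraint 1 has coefficient 3 on x_1.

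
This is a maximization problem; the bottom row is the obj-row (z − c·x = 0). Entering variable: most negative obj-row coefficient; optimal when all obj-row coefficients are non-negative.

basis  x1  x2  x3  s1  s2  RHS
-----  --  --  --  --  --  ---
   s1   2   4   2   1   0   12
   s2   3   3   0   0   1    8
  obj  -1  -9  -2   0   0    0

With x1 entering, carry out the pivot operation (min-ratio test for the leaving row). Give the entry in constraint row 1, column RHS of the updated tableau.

20/3

Ratio test on column x1 — row 1: 12/2 = 6; row 2: 8/3 = 8/3. Minimum is 8/3 at row 2 (s2 leaves); pivot element 3.
Divide row 2 by 3; eliminate column x1 from the other rows.
Row 1 update in column RHS: 12 − 2·(8/3) = 20/3.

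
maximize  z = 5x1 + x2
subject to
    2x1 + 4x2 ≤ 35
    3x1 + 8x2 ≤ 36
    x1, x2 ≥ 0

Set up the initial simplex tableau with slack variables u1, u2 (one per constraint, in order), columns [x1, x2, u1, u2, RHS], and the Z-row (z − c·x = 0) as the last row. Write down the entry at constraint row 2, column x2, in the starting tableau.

8

Constraint 2 has coefficient 8 on x2.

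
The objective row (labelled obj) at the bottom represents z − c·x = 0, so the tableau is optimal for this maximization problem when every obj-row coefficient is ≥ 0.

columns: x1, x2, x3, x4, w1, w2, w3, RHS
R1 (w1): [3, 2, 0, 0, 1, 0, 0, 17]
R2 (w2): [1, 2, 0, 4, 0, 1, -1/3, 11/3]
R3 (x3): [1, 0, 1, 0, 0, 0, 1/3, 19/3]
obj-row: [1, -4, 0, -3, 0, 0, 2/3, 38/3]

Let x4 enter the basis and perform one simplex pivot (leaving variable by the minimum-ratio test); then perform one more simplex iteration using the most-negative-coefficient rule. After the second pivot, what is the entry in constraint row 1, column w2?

Ratio test on column x4 — row 1: entry 0 ≤ 0; row 2: (11/3)/4 = 11/12; row 3: entry 0 ≤ 0. Minimum is 11/12 at row 2 (w2 leaves); pivot element 4.
Divide row 2 by 4; eliminate column x4 from the other rows.
Second iteration: most negative obj-row entry is -5/2 in column x2, so x2 enters.
Ratio test on column x2 — row 1: 17/2 = 17/2; row 2: (11/12)/(1/2) = 11/6; row 3: entry 0 ≤ 0. Minimum is 11/6 at row 2 (x4 leaves); pivot element 1/2.
Divide row 2 by 1/2; eliminate column x2 from the other rows.
After both pivots, the entry at constraint row 1, column w2 is -1.

-1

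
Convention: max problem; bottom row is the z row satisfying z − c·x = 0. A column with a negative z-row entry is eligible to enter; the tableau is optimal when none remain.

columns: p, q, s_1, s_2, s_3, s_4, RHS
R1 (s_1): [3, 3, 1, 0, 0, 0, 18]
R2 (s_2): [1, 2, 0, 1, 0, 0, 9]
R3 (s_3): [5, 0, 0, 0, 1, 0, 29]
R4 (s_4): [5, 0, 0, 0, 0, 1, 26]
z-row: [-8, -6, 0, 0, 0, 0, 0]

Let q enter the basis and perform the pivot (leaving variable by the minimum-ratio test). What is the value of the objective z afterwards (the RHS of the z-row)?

27

Ratio test on column q — row 1: 18/3 = 6; row 2: 9/2 = 9/2; row 3: entry 0 ≤ 0; row 4: entry 0 ≤ 0. Minimum is 9/2 at row 2 (s_2 leaves); pivot element 2.
Pivot on row 2; the z-row RHS becomes 0 − (-6)·(9/2) = 27.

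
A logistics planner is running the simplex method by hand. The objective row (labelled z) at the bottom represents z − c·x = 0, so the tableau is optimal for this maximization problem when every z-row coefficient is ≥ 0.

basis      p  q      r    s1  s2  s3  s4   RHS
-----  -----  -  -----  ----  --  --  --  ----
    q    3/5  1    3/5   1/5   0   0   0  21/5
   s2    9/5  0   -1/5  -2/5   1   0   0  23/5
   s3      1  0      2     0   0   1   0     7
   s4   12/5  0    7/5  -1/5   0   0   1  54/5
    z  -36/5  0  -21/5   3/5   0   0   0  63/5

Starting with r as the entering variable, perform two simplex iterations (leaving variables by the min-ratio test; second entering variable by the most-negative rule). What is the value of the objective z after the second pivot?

Ratio test on column r — row 1: (21/5)/(3/5) = 7; row 2: entry -1/5 ≤ 0; row 3: 7/2 = 7/2; row 4: (54/5)/(7/5) = 54/7. Minimum is 7/2 at row 3 (s3 leaves); pivot element 2.
Pivot on row 3; the z-row RHS becomes 63/5 − (-21/5)·(7/2) = 273/10.
Next entering variable (most negative z-row entry -51/10): p.
Ratio test on column p — row 1: (21/10)/(3/10) = 7; row 2: (53/10)/(19/10) = 53/19; row 3: (7/2)/(1/2) = 7; row 4: (59/10)/(17/10) = 59/17. Minimum is 53/19 at row 2 (s2 leaves); pivot element 19/10.
After the second pivot the z-row RHS is 273/10 − (-51/10)·(53/19) = 789/19.

789/19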